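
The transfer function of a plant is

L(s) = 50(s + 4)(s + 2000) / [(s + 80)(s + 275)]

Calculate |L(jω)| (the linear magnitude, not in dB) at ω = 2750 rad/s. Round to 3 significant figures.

At s = jω = j2750:
zero (s+4): 4 + j2750 → |·| = √(4²+2750²) = √7562516 ≈ 2750, ∠ = arctan(2750/4) ≈ 89.92°
zero (s+2000): 2000 + j2750 → |·| = √(2000²+2750²) = √11562500 ≈ 3400.4, ∠ = arctan(2750/2000) ≈ 53.97°
pole (s+80): 80 + j2750 → |·| = √(80²+2750²) = √7568900 ≈ 2751.2, ∠ = arctan(2750/80) ≈ 88.33°
pole (s+275): 275 + j2750 → |·| = √(275²+2750²) = √7638125 ≈ 2763.7, ∠ = arctan(2750/275) ≈ 84.29°
|L| = 50 · 9.3511e+06 / 7.6035e+06 ≈ 61.492

61.5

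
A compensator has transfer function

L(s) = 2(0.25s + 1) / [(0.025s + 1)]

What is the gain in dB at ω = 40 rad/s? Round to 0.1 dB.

At ω = 40 rad/s:
zero (1 + j40·0.25) = 1 + j10 → |·| ≈ 10.05, ∠ ≈ 84.29°
pole (1 + j40·0.025) = 1 + j1 → |·| ≈ 1.4142, ∠ ≈ 45.00°
|L| = 2 · 10.05 / (1.4142) ≈ 14.213
Gain = 20 log₁₀(14.213) ≈ 23.05 dB

23.1 dB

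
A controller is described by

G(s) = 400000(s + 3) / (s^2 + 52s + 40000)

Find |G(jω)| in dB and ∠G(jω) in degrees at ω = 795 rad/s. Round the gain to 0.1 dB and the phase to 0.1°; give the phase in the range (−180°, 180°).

54.6 dB, -86.2°

At s = jω = j795:
zero (s+3): 3 + j795 → |·| = √(3²+795²) = √632034 ≈ 795.01, ∠ = arctan(795/3) ≈ 89.78°
quadratic: (j795)² + 52·j795 + 40000 = -592025 + j41340 → |·| ≈ 5.9347e+05, ∠ ≈ 176.01°
|G| = 400000 · 795.01 / 5.9347e+05 ≈ 535.84
Gain = 20 log₁₀(535.84) ≈ 54.58 dB
∠G = 89.78° − 176.01° = -86.23°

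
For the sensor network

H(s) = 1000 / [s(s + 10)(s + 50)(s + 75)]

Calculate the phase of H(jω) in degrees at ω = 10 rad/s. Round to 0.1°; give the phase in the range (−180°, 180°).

-153.9°

At s = jω = j10:
pole (s+10): 10 + j10 → |·| = √(10²+10²) = √200 ≈ 14.142, ∠ = arctan(10/10) ≈ 45.00°
pole (s+50): 50 + j10 → |·| = √(50²+10²) = √2600 ≈ 50.99, ∠ = arctan(10/50) ≈ 11.31°
pole (s+75): 75 + j10 → |·| = √(75²+10²) = √5725 ≈ 75.664, ∠ = arctan(10/75) ≈ 7.59°
pole at origin: |s| = 10, ∠ = 90.00° (in denominator)
∠H = 0.00° − 153.90° = -153.90°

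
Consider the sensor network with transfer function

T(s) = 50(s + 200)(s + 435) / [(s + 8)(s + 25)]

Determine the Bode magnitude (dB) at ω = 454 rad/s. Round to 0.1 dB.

At s = jω = j454:
zero (s+200): 200 + j454 → |·| = √(200²+454²) = √246116 ≈ 496.1, ∠ = arctan(454/200) ≈ 66.23°
zero (s+435): 435 + j454 → |·| = √(435²+454²) = √395341 ≈ 628.76, ∠ = arctan(454/435) ≈ 46.22°
pole (s+8): 8 + j454 → |·| = √(8²+454²) = √206180 ≈ 454.07, ∠ = arctan(454/8) ≈ 88.99°
pole (s+25): 25 + j454 → |·| = √(25²+454²) = √206741 ≈ 454.69, ∠ = arctan(454/25) ≈ 86.85°
|T| = 50 · 3.1193e+05 / 2.0646e+05 ≈ 75.542
Gain = 20 log₁₀(75.542) ≈ 37.56 dB

37.6 dB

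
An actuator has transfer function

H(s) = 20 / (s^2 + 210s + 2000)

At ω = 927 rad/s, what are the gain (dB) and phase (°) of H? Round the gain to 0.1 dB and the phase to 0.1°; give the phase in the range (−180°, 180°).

Substitute s = j927:
Numerator: 20 = 20 + j0
Denominator: (j927)^2 + 210(j927) + 2000 = -857329 + j194670
|N| = √(20² + 0²) ≈ 20, ∠N ≈ 0.00°
|D| = √(857329² + 194670²) ≈ 8.7915e+05, ∠D ≈ 167.21°
|H| = 20 / 8.7915e+05 ≈ 2.2749e-05
Gain = 20 log₁₀(2.2749e-05) ≈ -92.86 dB
∠H = 0.00° − 167.21° = -167.21°

-92.9 dB, -167.2°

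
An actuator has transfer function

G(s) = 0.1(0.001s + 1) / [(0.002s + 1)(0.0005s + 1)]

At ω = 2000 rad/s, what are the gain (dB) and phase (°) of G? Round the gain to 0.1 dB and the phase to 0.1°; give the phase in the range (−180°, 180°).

-28.3 dB, -57.5°

At ω = 2000 rad/s:
zero (1 + j2000·0.001) = 1 + j2 → |·| ≈ 2.2361, ∠ ≈ 63.43°
pole (1 + j2000·0.002) = 1 + j4 → |·| ≈ 4.1231, ∠ ≈ 75.96°
pole (1 + j2000·0.0005) = 1 + j1 → |·| ≈ 1.4142, ∠ ≈ 45.00°
|G| = 0.1 · 2.2361 / (4.1231 · 1.4142) ≈ 0.038349
Gain = 20 log₁₀(0.038349) ≈ -28.32 dB
∠G = (63.43°) − (75.96° + 45.00°) = -57.53°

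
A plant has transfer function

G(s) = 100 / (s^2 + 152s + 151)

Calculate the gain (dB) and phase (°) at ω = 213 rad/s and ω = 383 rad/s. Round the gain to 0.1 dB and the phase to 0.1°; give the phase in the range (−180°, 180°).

ω = 213: -54.9 dB, -144.4°; ω = 383: -64.0 dB, -158.3°

Substitute s = j213:
Numerator: 100 = 100 + j0
Denominator: (j213)^2 + 152(j213) + 151 = -45218 + j32376
|N| = √(100² + 0²) ≈ 100, ∠N ≈ 0.00°
|D| = √(45218² + 32376²) ≈ 55614, ∠D ≈ 144.40°
|G| = 100 / 55614 ≈ 0.0017981
Gain = 20 log₁₀(0.0017981) ≈ -54.90 dB
∠G = 0.00° − 144.40° = -144.40°

Substitute s = j383:
Numerator: 100 = 100 + j0
Denominator: (j383)^2 + 152(j383) + 151 = -146538 + j58216
|N| = √(100² + 0²) ≈ 100, ∠N ≈ 0.00°
|D| = √(146538² + 58216²) ≈ 1.5768e+05, ∠D ≈ 158.33°
|G| = 100 / 1.5768e+05 ≈ 0.0006342
Gain = 20 log₁₀(0.0006342) ≈ -63.96 dB
∠G = 0.00° − 158.33° = -158.33°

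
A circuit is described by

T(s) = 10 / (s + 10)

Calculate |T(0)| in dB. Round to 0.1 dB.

T(0) = 10 / (10) = 1
20 log₁₀(1) ≈ 0.00 dB

0.0 dB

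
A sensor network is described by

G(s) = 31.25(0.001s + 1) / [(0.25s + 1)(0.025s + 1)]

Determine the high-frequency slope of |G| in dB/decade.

Each pole contributes −20 dB/decade at high frequency; each zero contributes +20 dB/decade.
Net: 1 zero(s) − 2 pole(s) → -20 dB/decade.

-20 dB/decade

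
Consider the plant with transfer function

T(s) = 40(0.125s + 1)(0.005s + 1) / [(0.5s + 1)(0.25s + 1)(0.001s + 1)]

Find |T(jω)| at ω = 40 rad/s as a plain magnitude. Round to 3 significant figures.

1.03

At ω = 40 rad/s:
zero (1 + j40·0.125) = 1 + j5 → |·| ≈ 5.099, ∠ ≈ 78.69°
zero (1 + j40·0.005) = 1 + j0.2 → |·| ≈ 1.0198, ∠ ≈ 11.31°
pole (1 + j40·0.5) = 1 + j20 → |·| ≈ 20.025, ∠ ≈ 87.14°
pole (1 + j40·0.25) = 1 + j10 → |·| ≈ 10.05, ∠ ≈ 84.29°
pole (1 + j40·0.001) = 1 + j0.04 → |·| ≈ 1.0008, ∠ ≈ 2.29°
|T| = 40 · 5.099 · 1.0198 / (20.025 · 10.05 · 1.0008) ≈ 1.0327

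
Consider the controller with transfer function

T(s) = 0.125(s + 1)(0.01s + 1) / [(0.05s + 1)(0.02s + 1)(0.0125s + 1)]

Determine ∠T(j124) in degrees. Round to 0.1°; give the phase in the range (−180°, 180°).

-65.4°

At ω = 124 rad/s:
zero (1 + j124·1) = 1 + j124 → |·| ≈ 124, ∠ ≈ 89.54°
zero (1 + j124·0.01) = 1 + j1.24 → |·| ≈ 1.593, ∠ ≈ 51.12°
pole (1 + j124·0.05) = 1 + j6.2 → |·| ≈ 6.2801, ∠ ≈ 80.84°
pole (1 + j124·0.02) = 1 + j2.48 → |·| ≈ 2.674, ∠ ≈ 68.04°
pole (1 + j124·0.0125) = 1 + j1.55 → |·| ≈ 1.8446, ∠ ≈ 57.17°
∠T = (89.54° + 51.12°) − (80.84° + 68.04° + 57.17°) = -65.39°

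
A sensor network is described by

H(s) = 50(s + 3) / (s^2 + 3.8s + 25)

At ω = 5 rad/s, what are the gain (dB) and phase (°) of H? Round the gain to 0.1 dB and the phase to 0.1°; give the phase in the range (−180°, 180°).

23.7 dB, -31.0°

At s = jω = j5:
zero (s+3): 3 + j5 → |·| = √(3²+5²) = √34 ≈ 5.831, ∠ = arctan(5/3) ≈ 59.04°
quadratic: (j5)² + 3.8·j5 + 25 = 0 + j19 → |·| ≈ 19, ∠ ≈ 90.00°
|H| = 50 · 5.831 / 19 ≈ 15.345
Gain = 20 log₁₀(15.345) ≈ 23.72 dB
∠H = 59.04° − 90.00° = -30.96°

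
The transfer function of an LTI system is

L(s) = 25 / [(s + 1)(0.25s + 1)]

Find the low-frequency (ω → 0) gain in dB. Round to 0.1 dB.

28.0 dB

L(0) = 25 · 1 / 1 = 25
20 log₁₀(25) ≈ 27.96 dB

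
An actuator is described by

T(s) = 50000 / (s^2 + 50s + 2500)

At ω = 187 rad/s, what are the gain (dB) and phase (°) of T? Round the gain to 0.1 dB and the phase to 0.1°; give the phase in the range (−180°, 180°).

3.4 dB, -163.9°

At s = jω = j187:
quadratic: (j187)² + 50·j187 + 2500 = -32469 + j9350 → |·| ≈ 33788, ∠ ≈ 163.94°
|T| = 50000 / 33788 ≈ 1.4798
Gain = 20 log₁₀(1.4798) ≈ 3.40 dB
∠T = 0.00° − 163.94° = -163.94°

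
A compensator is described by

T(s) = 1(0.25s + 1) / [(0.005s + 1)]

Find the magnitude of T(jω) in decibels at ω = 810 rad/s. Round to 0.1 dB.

33.7 dB

At ω = 810 rad/s:
zero (1 + j810·0.25) = 1 + j202.5 → |·| ≈ 202.5, ∠ ≈ 89.72°
pole (1 + j810·0.005) = 1 + j4.05 → |·| ≈ 4.1716, ∠ ≈ 76.13°
|T| = 1 · 202.5 / (4.1716) ≈ 48.543
Gain = 20 log₁₀(48.543) ≈ 33.72 dB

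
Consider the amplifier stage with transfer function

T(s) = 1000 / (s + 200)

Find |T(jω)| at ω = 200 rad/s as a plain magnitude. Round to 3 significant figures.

3.54

At s = jω = j200:
pole (s+200): 200 + j200 → |·| = √(200²+200²) = √80000 ≈ 282.84, ∠ = arctan(200/200) ≈ 45.00°
|T| = 1000 / 282.84 ≈ 3.5356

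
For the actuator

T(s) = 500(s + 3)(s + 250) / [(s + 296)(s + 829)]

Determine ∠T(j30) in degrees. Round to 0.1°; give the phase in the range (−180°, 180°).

At s = jω = j30:
zero (s+3): 3 + j30 → |·| = √(3²+30²) = √909 ≈ 30.15, ∠ = arctan(30/3) ≈ 84.29°
zero (s+250): 250 + j30 → |·| = √(250²+30²) = √63400 ≈ 251.79, ∠ = arctan(30/250) ≈ 6.84°
pole (s+296): 296 + j30 → |·| = √(296²+30²) = √88516 ≈ 297.52, ∠ = arctan(30/296) ≈ 5.79°
pole (s+829): 829 + j30 → |·| = √(829²+30²) = √688141 ≈ 829.54, ∠ = arctan(30/829) ≈ 2.07°
∠T = 91.13° − 7.86° = 83.27°

83.3°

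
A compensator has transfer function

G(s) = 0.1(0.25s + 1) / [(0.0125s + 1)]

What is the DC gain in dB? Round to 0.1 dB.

G(0) = 0.1 · 1 / 1 = 0.1
20 log₁₀(0.1) ≈ -20.00 dB

-20.0 dB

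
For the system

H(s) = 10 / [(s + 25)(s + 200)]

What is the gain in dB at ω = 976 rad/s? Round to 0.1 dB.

-99.8 dB

At s = jω = j976:
pole (s+25): 25 + j976 → |·| = √(25²+976²) = √953201 ≈ 976.32, ∠ = arctan(976/25) ≈ 88.53°
pole (s+200): 200 + j976 → |·| = √(200²+976²) = √992576 ≈ 996.28, ∠ = arctan(976/200) ≈ 78.42°
|H| = 10 / 9.7269e+05 ≈ 1.0281e-05
Gain = 20 log₁₀(1.0281e-05) ≈ -99.76 dB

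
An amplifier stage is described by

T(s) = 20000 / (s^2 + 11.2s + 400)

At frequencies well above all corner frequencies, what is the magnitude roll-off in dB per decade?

Each pole contributes −20 dB/decade at high frequency; each zero contributes +20 dB/decade.
Net: 0 zero(s) − 2 pole(s) → -40 dB/decade.

-40 dB/decade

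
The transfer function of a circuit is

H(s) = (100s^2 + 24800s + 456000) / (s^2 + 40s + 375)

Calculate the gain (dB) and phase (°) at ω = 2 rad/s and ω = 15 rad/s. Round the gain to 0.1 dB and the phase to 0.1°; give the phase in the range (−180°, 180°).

Substitute s = j2:
Numerator: 100(j2)^2 + 24800(j2) + 456000 = 455600 + j49600
Denominator: (j2)^2 + 40(j2) + 375 = 371 + j80
|N| = √(455600² + 49600²) ≈ 4.5829e+05, ∠N ≈ 6.21°
|D| = √(371² + 80²) ≈ 379.53, ∠D ≈ 12.17°
|H| = 4.5829e+05 / 379.53 ≈ 1207.5
Gain = 20 log₁₀(1207.5) ≈ 61.64 dB
∠H = 6.21° − 12.17° = -5.96°

Substitute s = j15:
Numerator: 100(j15)^2 + 24800(j15) + 456000 = 433500 + j372000
Denominator: (j15)^2 + 40(j15) + 375 = 150 + j600
|N| = √(433500² + 372000²) ≈ 5.7123e+05, ∠N ≈ 40.63°
|D| = √(150² + 600²) ≈ 618.47, ∠D ≈ 75.96°
|H| = 5.7123e+05 / 618.47 ≈ 923.62
Gain = 20 log₁₀(923.62) ≈ 59.31 dB
∠H = 40.63° − 75.96° = -35.33°

ω = 2: 61.6 dB, -6.0°; ω = 15: 59.3 dB, -35.3°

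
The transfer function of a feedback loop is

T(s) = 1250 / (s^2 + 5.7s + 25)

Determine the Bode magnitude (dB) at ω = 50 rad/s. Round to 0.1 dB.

At s = jω = j50:
quadratic: (j50)² + 5.7·j50 + 25 = -2475 + j285 → |·| ≈ 2491.4, ∠ ≈ 173.43°
|T| = 1250 / 2491.4 ≈ 0.50173
Gain = 20 log₁₀(0.50173) ≈ -5.99 dB

-6.0 dB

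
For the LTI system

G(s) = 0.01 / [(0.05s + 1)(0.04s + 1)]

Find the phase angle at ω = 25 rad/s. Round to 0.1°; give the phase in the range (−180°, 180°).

At ω = 25 rad/s:
pole (1 + j25·0.05) = 1 + j1.25 → |·| ≈ 1.6008, ∠ ≈ 51.34°
pole (1 + j25·0.04) = 1 + j1 → |·| ≈ 1.4142, ∠ ≈ 45.00°
∠G = (0°) − (51.34° + 45.00°) = -96.34°

-96.3°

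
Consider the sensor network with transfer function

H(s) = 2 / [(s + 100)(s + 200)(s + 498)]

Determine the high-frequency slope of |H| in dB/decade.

-60 dB/decade

Each pole contributes −20 dB/decade at high frequency; each zero contributes +20 dB/decade.
Net: 0 zero(s) − 3 pole(s) → -60 dB/decade.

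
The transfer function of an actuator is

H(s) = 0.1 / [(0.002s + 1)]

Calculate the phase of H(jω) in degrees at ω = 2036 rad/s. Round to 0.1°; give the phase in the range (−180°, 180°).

-76.2°

At ω = 2036 rad/s:
pole (1 + j2036·0.002) = 1 + j4.072 → |·| ≈ 4.193, ∠ ≈ 76.20°
∠H = (0°) − (76.20°) = -76.20°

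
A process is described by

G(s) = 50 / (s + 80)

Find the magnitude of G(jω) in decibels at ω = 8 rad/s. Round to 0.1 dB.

-4.1 dB

Substitute s = j8:
Numerator: 50 = 50 + j0
Denominator: (j8) + 80 = 80 + j8
|N| = √(50² + 0²) ≈ 50, ∠N ≈ 0.00°
|D| = √(80² + 8²) ≈ 80.399, ∠D ≈ 5.71°
|G| = 50 / 80.399 ≈ 0.6219
Gain = 20 log₁₀(0.6219) ≈ -4.13 dB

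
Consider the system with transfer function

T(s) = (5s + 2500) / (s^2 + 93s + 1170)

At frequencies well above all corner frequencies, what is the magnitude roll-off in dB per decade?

-20 dB/decade

Each pole contributes −20 dB/decade at high frequency; each zero contributes +20 dB/decade.
Net: 1 zero(s) − 2 pole(s) → -20 dB/decade.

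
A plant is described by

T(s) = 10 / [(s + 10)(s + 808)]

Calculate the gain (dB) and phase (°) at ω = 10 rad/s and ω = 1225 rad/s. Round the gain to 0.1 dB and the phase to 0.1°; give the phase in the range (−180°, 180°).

ω = 10: -61.2 dB, -45.7°; ω = 1225: -105.1 dB, -146.1°

At s = jω = j10:
pole (s+10): 10 + j10 → |·| = √(10²+10²) = √200 ≈ 14.142, ∠ = arctan(10/10) ≈ 45.00°
pole (s+808): 808 + j10 → |·| = √(808²+10²) = √652964 ≈ 808.06, ∠ = arctan(10/808) ≈ 0.71°
|T| = 10 / 11428 ≈ 0.00087504
Gain = 20 log₁₀(0.00087504) ≈ -61.16 dB
∠T = 0.00° − 45.71° = -45.71°

At s = jω = j1225:
pole (s+10): 10 + j1225 → |·| = √(10²+1225²) = √1500725 ≈ 1225, ∠ = arctan(1225/10) ≈ 89.53°
pole (s+808): 808 + j1225 → |·| = √(808²+1225²) = √2153489 ≈ 1467.5, ∠ = arctan(1225/808) ≈ 56.59°
|T| = 10 / 1.7977e+06 ≈ 5.5627e-06
Gain = 20 log₁₀(5.5627e-06) ≈ -105.09 dB
∠T = 0.00° − 146.12° = -146.12°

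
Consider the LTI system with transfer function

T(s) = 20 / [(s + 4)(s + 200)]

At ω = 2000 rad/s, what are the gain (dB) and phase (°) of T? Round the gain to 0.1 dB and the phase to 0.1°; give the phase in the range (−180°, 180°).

At s = jω = j2000:
pole (s+4): 4 + j2000 → |·| = √(4²+2000²) = √4000016 ≈ 2000, ∠ = arctan(2000/4) ≈ 89.89°
pole (s+200): 200 + j2000 → |·| = √(200²+2000²) = √4040000 ≈ 2010, ∠ = arctan(2000/200) ≈ 84.29°
|T| = 20 / 4.02e+06 ≈ 4.9751e-06
Gain = 20 log₁₀(4.9751e-06) ≈ -106.06 dB
∠T = 0.00° − 174.18° = -174.18°

-106.1 dB, -174.2°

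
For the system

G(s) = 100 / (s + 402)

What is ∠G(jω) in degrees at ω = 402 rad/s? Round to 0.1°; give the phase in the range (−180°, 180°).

Substitute s = j402:
Numerator: 100 = 100 + j0
Denominator: (j402) + 402 = 402 + j402
|N| = √(100² + 0²) ≈ 100, ∠N ≈ 0.00°
|D| = √(402² + 402²) ≈ 568.51, ∠D ≈ 45.00°
∠G = 0.00° − 45.00° = -45.00°

-45.0°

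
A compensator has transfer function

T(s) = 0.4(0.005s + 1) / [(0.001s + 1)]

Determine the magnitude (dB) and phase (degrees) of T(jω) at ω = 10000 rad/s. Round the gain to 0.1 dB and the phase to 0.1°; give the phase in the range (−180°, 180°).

At ω = 10000 rad/s:
zero (1 + j10000·0.005) = 1 + j50 → |·| ≈ 50.01, ∠ ≈ 88.85°
pole (1 + j10000·0.001) = 1 + j10 → |·| ≈ 10.05, ∠ ≈ 84.29°
|T| = 0.4 · 50.01 / (10.05) ≈ 1.9904
Gain = 20 log₁₀(1.9904) ≈ 5.98 dB
∠T = (88.85°) − (84.29°) = 4.56°

6.0 dB, 4.6°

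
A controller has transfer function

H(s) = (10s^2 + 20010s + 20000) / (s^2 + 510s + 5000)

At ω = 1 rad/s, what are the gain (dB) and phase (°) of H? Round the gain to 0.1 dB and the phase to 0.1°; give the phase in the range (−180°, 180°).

15.0 dB, 39.2°

Substitute s = j1:
Numerator: 10(j1)^2 + 20010(j1) + 20000 = 19990 + j20010
Denominator: (j1)^2 + 510(j1) + 5000 = 4999 + j510
|N| = √(19990² + 20010²) ≈ 28284, ∠N ≈ 45.03°
|D| = √(4999² + 510²) ≈ 5024.9, ∠D ≈ 5.83°
|H| = 28284 / 5024.9 ≈ 5.6288
Gain = 20 log₁₀(5.6288) ≈ 15.01 dB
∠H = 45.03° − 5.83° = 39.20°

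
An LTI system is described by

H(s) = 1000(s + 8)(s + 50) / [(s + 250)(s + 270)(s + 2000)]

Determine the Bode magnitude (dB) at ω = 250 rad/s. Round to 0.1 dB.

At s = jω = j250:
zero (s+8): 8 + j250 → |·| = √(8²+250²) = √62564 ≈ 250.13, ∠ = arctan(250/8) ≈ 88.17°
zero (s+50): 50 + j250 → |·| = √(50²+250²) = √65000 ≈ 254.95, ∠ = arctan(250/50) ≈ 78.69°
pole (s+250): 250 + j250 → |·| = √(250²+250²) = √125000 ≈ 353.55, ∠ = arctan(250/250) ≈ 45.00°
pole (s+270): 270 + j250 → |·| = √(270²+250²) = √135400 ≈ 367.97, ∠ = arctan(250/270) ≈ 42.80°
pole (s+2000): 2000 + j250 → |·| = √(2000²+250²) = √4062500 ≈ 2015.6, ∠ = arctan(250/2000) ≈ 7.13°
|H| = 1000 · 63771 / 2.6222e+08 ≈ 0.2432
Gain = 20 log₁₀(0.2432) ≈ -12.28 dB

-12.3 dB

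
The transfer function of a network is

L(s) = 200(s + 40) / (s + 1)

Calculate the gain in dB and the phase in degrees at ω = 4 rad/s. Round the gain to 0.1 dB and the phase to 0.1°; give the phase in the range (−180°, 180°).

65.8 dB, -70.3°

At s = jω = j4:
zero (s+40): 40 + j4 → |·| = √(40²+4²) = √1616 ≈ 40.2, ∠ = arctan(4/40) ≈ 5.71°
pole (s+1): 1 + j4 → |·| = √(1²+4²) = √17 ≈ 4.1231, ∠ = arctan(4/1) ≈ 75.96°
|L| = 200 · 40.2 / 4.1231 ≈ 1950
Gain = 20 log₁₀(1950) ≈ 65.80 dB
∠L = 5.71° − 75.96° = -70.25°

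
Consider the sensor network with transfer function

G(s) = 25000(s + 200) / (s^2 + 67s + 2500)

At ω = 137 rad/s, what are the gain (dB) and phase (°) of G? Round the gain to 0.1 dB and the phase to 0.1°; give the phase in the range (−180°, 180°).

50.2 dB, -116.2°

At s = jω = j137:
zero (s+200): 200 + j137 → |·| = √(200²+137²) = √58769 ≈ 242.42, ∠ = arctan(137/200) ≈ 34.41°
quadratic: (j137)² + 67·j137 + 2500 = -16269 + j9179 → |·| ≈ 18680, ∠ ≈ 150.57°
|G| = 25000 · 242.42 / 18680 ≈ 324.44
Gain = 20 log₁₀(324.44) ≈ 50.22 dB
∠G = 34.41° − 150.57° = -116.16°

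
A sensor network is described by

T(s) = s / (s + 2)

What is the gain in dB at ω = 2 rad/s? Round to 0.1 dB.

-3.0 dB

At s = jω = j2:
zero at origin: s = j2 → |·| = 2, ∠ = 90.00°
pole (s+2): 2 + j2 → |·| = √(2²+2²) = √8 ≈ 2.8284, ∠ = arctan(2/2) ≈ 45.00°
|T| = 1 · 2 / 2.8284 ≈ 0.70711
Gain = 20 log₁₀(0.70711) ≈ -3.01 dB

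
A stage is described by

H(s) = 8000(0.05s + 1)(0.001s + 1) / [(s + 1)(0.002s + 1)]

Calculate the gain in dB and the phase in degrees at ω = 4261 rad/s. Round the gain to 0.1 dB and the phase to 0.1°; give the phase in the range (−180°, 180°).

46.2 dB, -6.8°

At ω = 4261 rad/s:
zero (1 + j4261·0.05) = 1 + j213.05 → |·| ≈ 213.05, ∠ ≈ 89.73°
zero (1 + j4261·0.001) = 1 + j4.261 → |·| ≈ 4.3768, ∠ ≈ 76.79°
pole (1 + j4261·1) = 1 + j4261 → |·| ≈ 4261, ∠ ≈ 89.99°
pole (1 + j4261·0.002) = 1 + j8.522 → |·| ≈ 8.5805, ∠ ≈ 83.31°
|H| = 8000 · 213.05 · 4.3768 / (4261 · 8.5805) ≈ 204.03
Gain = 20 log₁₀(204.03) ≈ 46.19 dB
∠H = (89.73° + 76.79°) − (89.99° + 83.31°) = -6.78°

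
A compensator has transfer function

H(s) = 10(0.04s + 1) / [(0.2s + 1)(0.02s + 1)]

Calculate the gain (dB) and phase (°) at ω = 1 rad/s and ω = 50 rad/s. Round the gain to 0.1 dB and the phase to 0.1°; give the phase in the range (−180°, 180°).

At ω = 1 rad/s:
zero (1 + j1·0.04) = 1 + j0.04 → |·| ≈ 1.0008, ∠ ≈ 2.29°
pole (1 + j1·0.2) = 1 + j0.2 → |·| ≈ 1.0198, ∠ ≈ 11.31°
pole (1 + j1·0.02) = 1 + j0.02 → |·| ≈ 1.0002, ∠ ≈ 1.15°
|H| = 10 · 1.0008 / (1.0198 · 1.0002) ≈ 9.8117
Gain = 20 log₁₀(9.8117) ≈ 19.83 dB
∠H = (2.29°) − (11.31° + 1.15°) = -10.17°

At ω = 50 rad/s:
zero (1 + j50·0.04) = 1 + j2 → |·| ≈ 2.2361, ∠ ≈ 63.43°
pole (1 + j50·0.2) = 1 + j10 → |·| ≈ 10.05, ∠ ≈ 84.29°
pole (1 + j50·0.02) = 1 + j1 → |·| ≈ 1.4142, ∠ ≈ 45.00°
|H| = 10 · 2.2361 / (10.05 · 1.4142) ≈ 1.5733
Gain = 20 log₁₀(1.5733) ≈ 3.94 dB
∠H = (63.43°) − (84.29° + 45.00°) = -65.86°

ω = 1: 19.8 dB, -10.2°; ω = 50: 3.9 dB, -65.9°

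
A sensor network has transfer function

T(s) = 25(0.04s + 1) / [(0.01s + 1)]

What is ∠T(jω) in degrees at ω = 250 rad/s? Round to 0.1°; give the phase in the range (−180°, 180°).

16.1°

At ω = 250 rad/s:
zero (1 + j250·0.04) = 1 + j10 → |·| ≈ 10.05, ∠ ≈ 84.29°
pole (1 + j250·0.01) = 1 + j2.5 → |·| ≈ 2.6926, ∠ ≈ 68.20°
∠T = (84.29°) − (68.20°) = 16.09°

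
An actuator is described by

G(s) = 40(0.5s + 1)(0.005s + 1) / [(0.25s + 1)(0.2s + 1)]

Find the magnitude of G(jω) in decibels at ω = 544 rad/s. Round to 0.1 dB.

At ω = 544 rad/s:
zero (1 + j544·0.5) = 1 + j272 → |·| ≈ 272, ∠ ≈ 89.79°
zero (1 + j544·0.005) = 1 + j2.72 → |·| ≈ 2.898, ∠ ≈ 69.81°
pole (1 + j544·0.25) = 1 + j136 → |·| ≈ 136, ∠ ≈ 89.58°
pole (1 + j544·0.2) = 1 + j108.8 → |·| ≈ 108.8, ∠ ≈ 89.47°
|G| = 40 · 272 · 2.898 / (136 · 108.8) ≈ 2.1309
Gain = 20 log₁₀(2.1309) ≈ 6.57 dB

6.6 dB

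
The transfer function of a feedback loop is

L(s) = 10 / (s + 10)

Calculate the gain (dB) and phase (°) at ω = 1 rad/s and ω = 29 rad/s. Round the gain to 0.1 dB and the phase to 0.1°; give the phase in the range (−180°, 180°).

Substitute s = j1:
Numerator: 10 = 10 + j0
Denominator: (j1) + 10 = 10 + j1
|N| = √(10² + 0²) ≈ 10, ∠N ≈ 0.00°
|D| = √(10² + 1²) ≈ 10.05, ∠D ≈ 5.71°
|L| = 10 / 10.05 ≈ 0.99502
Gain = 20 log₁₀(0.99502) ≈ -0.04 dB
∠L = 0.00° − 5.71° = -5.71°

Substitute s = j29:
Numerator: 10 = 10 + j0
Denominator: (j29) + 10 = 10 + j29
|N| = √(10² + 0²) ≈ 10, ∠N ≈ 0.00°
|D| = √(10² + 29²) ≈ 30.676, ∠D ≈ 70.97°
|L| = 10 / 30.676 ≈ 0.32599
Gain = 20 log₁₀(0.32599) ≈ -9.74 dB
∠L = 0.00° − 70.97° = -70.97°

ω = 1: -0.0 dB, -5.7°; ω = 29: -9.7 dB, -71.0°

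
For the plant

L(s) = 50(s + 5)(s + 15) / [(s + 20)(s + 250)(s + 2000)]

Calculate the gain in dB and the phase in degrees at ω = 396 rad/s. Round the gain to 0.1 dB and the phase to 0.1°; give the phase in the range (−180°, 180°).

At s = jω = j396:
zero (s+5): 5 + j396 → |·| = √(5²+396²) = √156841 ≈ 396.03, ∠ = arctan(396/5) ≈ 89.28°
zero (s+15): 15 + j396 → |·| = √(15²+396²) = √157041 ≈ 396.28, ∠ = arctan(396/15) ≈ 87.83°
pole (s+20): 20 + j396 → |·| = √(20²+396²) = √157216 ≈ 396.5, ∠ = arctan(396/20) ≈ 87.11°
pole (s+250): 250 + j396 → |·| = √(250²+396²) = √219316 ≈ 468.31, ∠ = arctan(396/250) ≈ 57.74°
pole (s+2000): 2000 + j396 → |·| = √(2000²+396²) = √4156816 ≈ 2038.8, ∠ = arctan(396/2000) ≈ 11.20°
|L| = 50 · 1.5694e+05 / 3.7857e+08 ≈ 0.020728
Gain = 20 log₁₀(0.020728) ≈ -33.67 dB
∠L = 177.11° − 156.05° = 21.06°

-33.7 dB, 21.1°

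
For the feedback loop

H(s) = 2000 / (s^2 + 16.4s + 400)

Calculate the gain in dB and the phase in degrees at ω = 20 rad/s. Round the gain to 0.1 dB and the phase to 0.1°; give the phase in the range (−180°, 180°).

15.7 dB, -90.0°

At s = jω = j20:
quadratic: (j20)² + 16.4·j20 + 400 = 0 + j328 → |·| ≈ 328, ∠ ≈ 90.00°
|H| = 2000 / 328 ≈ 6.0976
Gain = 20 log₁₀(6.0976) ≈ 15.70 dB
∠H = 0.00° − 90.00° = -90.00°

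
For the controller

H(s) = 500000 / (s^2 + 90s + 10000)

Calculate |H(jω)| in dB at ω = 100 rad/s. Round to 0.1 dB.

At s = jω = j100:
quadratic: (j100)² + 90·j100 + 10000 = 0 + j9000 → |·| ≈ 9000, ∠ ≈ 90.00°
|H| = 500000 / 9000 ≈ 55.556
Gain = 20 log₁₀(55.556) ≈ 34.89 dB

34.9 dB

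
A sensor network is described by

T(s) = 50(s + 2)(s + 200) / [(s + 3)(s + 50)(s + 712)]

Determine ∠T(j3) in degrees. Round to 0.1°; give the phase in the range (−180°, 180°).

At s = jω = j3:
zero (s+2): 2 + j3 → |·| = √(2²+3²) = √13 ≈ 3.6056, ∠ = arctan(3/2) ≈ 56.31°
zero (s+200): 200 + j3 → |·| = √(200²+3²) = √40009 ≈ 200.02, ∠ = arctan(3/200) ≈ 0.86°
pole (s+3): 3 + j3 → |·| = √(3²+3²) = √18 ≈ 4.2426, ∠ = arctan(3/3) ≈ 45.00°
pole (s+50): 50 + j3 → |·| = √(50²+3²) = √2509 ≈ 50.09, ∠ = arctan(3/50) ≈ 3.43°
pole (s+712): 712 + j3 → |·| = √(712²+3²) = √506953 ≈ 712.01, ∠ = arctan(3/712) ≈ 0.24°
∠T = 57.17° − 48.67° = 8.50°

8.5°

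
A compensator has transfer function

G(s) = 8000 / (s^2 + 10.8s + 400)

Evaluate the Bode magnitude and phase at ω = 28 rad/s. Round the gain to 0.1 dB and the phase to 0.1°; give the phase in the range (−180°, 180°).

At s = jω = j28:
quadratic: (j28)² + 10.8·j28 + 400 = -384 + j302.4 → |·| ≈ 488.78, ∠ ≈ 141.78°
|G| = 8000 / 488.78 ≈ 16.367
Gain = 20 log₁₀(16.367) ≈ 24.28 dB
∠G = 0.00° − 141.78° = -141.78°

24.3 dB, -141.8°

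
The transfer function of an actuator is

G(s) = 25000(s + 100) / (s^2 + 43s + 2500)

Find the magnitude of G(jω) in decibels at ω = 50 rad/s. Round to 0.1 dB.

At s = jω = j50:
zero (s+100): 100 + j50 → |·| = √(100²+50²) = √12500 ≈ 111.8, ∠ = arctan(50/100) ≈ 26.57°
quadratic: (j50)² + 43·j50 + 2500 = 0 + j2150 → |·| ≈ 2150, ∠ ≈ 90.00°
|G| = 25000 · 111.8 / 2150 ≈ 1300
Gain = 20 log₁₀(1300) ≈ 62.28 dB

62.3 dB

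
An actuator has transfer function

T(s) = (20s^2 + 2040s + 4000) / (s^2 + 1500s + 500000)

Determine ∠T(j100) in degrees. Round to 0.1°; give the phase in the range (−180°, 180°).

Substitute s = j100:
Numerator: 20(j100)^2 + 2040(j100) + 4000 = -196000 + j204000
Denominator: (j100)^2 + 1500(j100) + 500000 = 490000 + j150000
|N| = √(196000² + 204000²) ≈ 2.829e+05, ∠N ≈ 133.85°
|D| = √(490000² + 150000²) ≈ 5.1245e+05, ∠D ≈ 17.02°
∠T = 133.85° − 17.02° = 116.83°

116.8°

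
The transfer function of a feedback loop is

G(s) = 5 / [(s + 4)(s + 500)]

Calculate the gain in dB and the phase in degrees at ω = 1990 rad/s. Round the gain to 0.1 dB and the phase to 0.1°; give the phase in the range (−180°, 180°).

At s = jω = j1990:
pole (s+4): 4 + j1990 → |·| = √(4²+1990²) = √3960116 ≈ 1990, ∠ = arctan(1990/4) ≈ 89.88°
pole (s+500): 500 + j1990 → |·| = √(500²+1990²) = √4210100 ≈ 2051.9, ∠ = arctan(1990/500) ≈ 75.90°
|G| = 5 / 4.0833e+06 ≈ 1.2245e-06
Gain = 20 log₁₀(1.2245e-06) ≈ -118.24 dB
∠G = 0.00° − 165.78° = -165.78°

-118.2 dB, -165.8°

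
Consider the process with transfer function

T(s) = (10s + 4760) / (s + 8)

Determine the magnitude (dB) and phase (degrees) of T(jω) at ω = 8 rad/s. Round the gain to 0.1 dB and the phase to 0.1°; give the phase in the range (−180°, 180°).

Substitute s = j8:
Numerator: 10(j8) + 4760 = 4760 + j80
Denominator: (j8) + 8 = 8 + j8
|N| = √(4760² + 80²) ≈ 4760.7, ∠N ≈ 0.96°
|D| = √(8² + 8²) ≈ 11.314, ∠D ≈ 45.00°
|T| = 4760.7 / 11.314 ≈ 420.78
Gain = 20 log₁₀(420.78) ≈ 52.48 dB
∠T = 0.96° − 45.00° = -44.04°

52.5 dB, -44.0°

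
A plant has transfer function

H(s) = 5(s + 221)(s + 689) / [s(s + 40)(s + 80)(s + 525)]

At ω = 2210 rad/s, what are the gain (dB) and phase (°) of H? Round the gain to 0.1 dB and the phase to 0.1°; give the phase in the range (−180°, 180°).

-119.6 dB, 173.4°

At s = jω = j2210:
zero (s+221): 221 + j2210 → |·| = √(221²+2210²) = √4932941 ≈ 2221, ∠ = arctan(2210/221) ≈ 84.29°
zero (s+689): 689 + j2210 → |·| = √(689²+2210²) = √5358821 ≈ 2314.9, ∠ = arctan(2210/689) ≈ 72.68°
pole (s+40): 40 + j2210 → |·| = √(40²+2210²) = √4885700 ≈ 2210.4, ∠ = arctan(2210/40) ≈ 88.96°
pole (s+80): 80 + j2210 → |·| = √(80²+2210²) = √4890500 ≈ 2211.4, ∠ = arctan(2210/80) ≈ 87.93°
pole (s+525): 525 + j2210 → |·| = √(525²+2210²) = √5159725 ≈ 2271.5, ∠ = arctan(2210/525) ≈ 76.64°
pole at origin: |s| = 2210, ∠ = 90.00° (in denominator)
|H| = 5 · 5.1414e+06 / 2.4538e+13 ≈ 1.0476e-06
Gain = 20 log₁₀(1.0476e-06) ≈ -119.60 dB
∠H = 156.97° − 343.53° = -186.56° ≡ 173.44° (principal value)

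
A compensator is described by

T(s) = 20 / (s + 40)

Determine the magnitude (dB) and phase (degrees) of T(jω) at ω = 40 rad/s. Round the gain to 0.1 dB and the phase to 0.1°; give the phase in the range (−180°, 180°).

-9.0 dB, -45.0°

Substitute s = j40:
Numerator: 20 = 20 + j0
Denominator: (j40) + 40 = 40 + j40
|N| = √(20² + 0²) ≈ 20, ∠N ≈ 0.00°
|D| = √(40² + 40²) ≈ 56.569, ∠D ≈ 45.00°
|T| = 20 / 56.569 ≈ 0.35355
Gain = 20 log₁₀(0.35355) ≈ -9.03 dB
∠T = 0.00° − 45.00° = -45.00°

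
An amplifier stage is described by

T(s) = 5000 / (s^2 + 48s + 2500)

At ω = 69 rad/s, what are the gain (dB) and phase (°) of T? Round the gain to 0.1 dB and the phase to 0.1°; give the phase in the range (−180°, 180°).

1.9 dB, -124.3°

At s = jω = j69:
quadratic: (j69)² + 48·j69 + 2500 = -2261 + j3312 → |·| ≈ 4010.2, ∠ ≈ 124.32°
|T| = 5000 / 4010.2 ≈ 1.2468
Gain = 20 log₁₀(1.2468) ≈ 1.92 dB
∠T = 0.00° − 124.32° = -124.32°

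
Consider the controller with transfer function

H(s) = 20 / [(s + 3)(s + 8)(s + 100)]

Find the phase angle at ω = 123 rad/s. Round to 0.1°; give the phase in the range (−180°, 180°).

At s = jω = j123:
pole (s+3): 3 + j123 → |·| = √(3²+123²) = √15138 ≈ 123.04, ∠ = arctan(123/3) ≈ 88.60°
pole (s+8): 8 + j123 → |·| = √(8²+123²) = √15193 ≈ 123.26, ∠ = arctan(123/8) ≈ 86.28°
pole (s+100): 100 + j123 → |·| = √(100²+123²) = √25129 ≈ 158.52, ∠ = arctan(123/100) ≈ 50.89°
∠H = 0.00° − 225.77° = -225.77° ≡ 134.23° (principal value)

134.2°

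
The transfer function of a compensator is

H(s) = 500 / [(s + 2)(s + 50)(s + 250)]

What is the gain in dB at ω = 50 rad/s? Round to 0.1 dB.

At s = jω = j50:
pole (s+2): 2 + j50 → |·| = √(2²+50²) = √2504 ≈ 50.04, ∠ = arctan(50/2) ≈ 87.71°
pole (s+50): 50 + j50 → |·| = √(50²+50²) = √5000 ≈ 70.711, ∠ = arctan(50/50) ≈ 45.00°
pole (s+250): 250 + j50 → |·| = √(250²+50²) = √65000 ≈ 254.95, ∠ = arctan(50/250) ≈ 11.31°
|H| = 500 / 9.0211e+05 ≈ 0.00055426
Gain = 20 log₁₀(0.00055426) ≈ -65.13 dB

-65.1 dB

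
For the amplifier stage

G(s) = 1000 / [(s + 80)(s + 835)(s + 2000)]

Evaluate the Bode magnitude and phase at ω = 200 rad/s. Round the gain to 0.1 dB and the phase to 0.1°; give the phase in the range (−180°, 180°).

-111.4 dB, -87.4°

At s = jω = j200:
pole (s+80): 80 + j200 → |·| = √(80²+200²) = √46400 ≈ 215.41, ∠ = arctan(200/80) ≈ 68.20°
pole (s+835): 835 + j200 → |·| = √(835²+200²) = √737225 ≈ 858.62, ∠ = arctan(200/835) ≈ 13.47°
pole (s+2000): 2000 + j200 → |·| = √(2000²+200²) = √4040000 ≈ 2010, ∠ = arctan(200/2000) ≈ 5.71°
|G| = 1000 / 3.7176e+08 ≈ 2.6899e-06
Gain = 20 log₁₀(2.6899e-06) ≈ -111.41 dB
∠G = 0.00° − 87.38° = -87.38°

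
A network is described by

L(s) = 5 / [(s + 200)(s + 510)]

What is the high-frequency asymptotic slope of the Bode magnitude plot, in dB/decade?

-40 dB/decade

Each pole contributes −20 dB/decade at high frequency; each zero contributes +20 dB/decade.
Net: 0 zero(s) − 2 pole(s) → -40 dB/decade.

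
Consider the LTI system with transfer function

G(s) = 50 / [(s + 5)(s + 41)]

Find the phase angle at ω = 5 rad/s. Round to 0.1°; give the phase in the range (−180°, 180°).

At s = jω = j5:
pole (s+5): 5 + j5 → |·| = √(5²+5²) = √50 ≈ 7.0711, ∠ = arctan(5/5) ≈ 45.00°
pole (s+41): 41 + j5 → |·| = √(41²+5²) = √1706 ≈ 41.304, ∠ = arctan(5/41) ≈ 6.95°
∠G = 0.00° − 51.95° = -51.95°

-52.0°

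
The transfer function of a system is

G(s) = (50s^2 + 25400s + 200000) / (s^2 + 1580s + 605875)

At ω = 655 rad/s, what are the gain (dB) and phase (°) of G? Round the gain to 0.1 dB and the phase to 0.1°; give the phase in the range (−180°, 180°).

Substitute s = j655:
Numerator: 50(j655)^2 + 25400(j655) + 200000 = -21251250 + j16637000
Denominator: (j655)^2 + 1580(j655) + 605875 = 176850 + j1034900
|N| = √(21251250² + 16637000²) ≈ 2.6989e+07, ∠N ≈ 141.94°
|D| = √(176850² + 1034900²) ≈ 1.0499e+06, ∠D ≈ 80.30°
|G| = 2.6989e+07 / 1.0499e+06 ≈ 25.706
Gain = 20 log₁₀(25.706) ≈ 28.20 dB
∠G = 141.94° − 80.30° = 61.64°

28.2 dB, 61.6°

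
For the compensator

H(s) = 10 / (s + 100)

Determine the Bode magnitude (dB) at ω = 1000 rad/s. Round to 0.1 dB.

Substitute s = j1000:
Numerator: 10 = 10 + j0
Denominator: (j1000) + 100 = 100 + j1000
|N| = √(10² + 0²) ≈ 10, ∠N ≈ 0.00°
|D| = √(100² + 1000²) ≈ 1005, ∠D ≈ 84.29°
|H| = 10 / 1005 ≈ 0.0099502
Gain = 20 log₁₀(0.0099502) ≈ -40.04 dB

-40.0 dB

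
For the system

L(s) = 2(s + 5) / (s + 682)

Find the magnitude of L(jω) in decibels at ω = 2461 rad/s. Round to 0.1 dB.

5.7 dB

At s = jω = j2461:
zero (s+5): 5 + j2461 → |·| = √(5²+2461²) = √6056546 ≈ 2461, ∠ = arctan(2461/5) ≈ 89.88°
pole (s+682): 682 + j2461 → |·| = √(682²+2461²) = √6521645 ≈ 2553.8, ∠ = arctan(2461/682) ≈ 74.51°
|L| = 2 · 2461 / 2553.8 ≈ 1.9273
Gain = 20 log₁₀(1.9273) ≈ 5.70 dB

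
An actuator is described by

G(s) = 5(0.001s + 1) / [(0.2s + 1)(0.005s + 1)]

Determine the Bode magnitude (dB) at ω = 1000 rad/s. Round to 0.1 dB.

At ω = 1000 rad/s:
zero (1 + j1000·0.001) = 1 + j1 → |·| ≈ 1.4142, ∠ ≈ 45.00°
pole (1 + j1000·0.2) = 1 + j200 → |·| ≈ 200, ∠ ≈ 89.71°
pole (1 + j1000·0.005) = 1 + j5 → |·| ≈ 5.099, ∠ ≈ 78.69°
|G| = 5 · 1.4142 / (200 · 5.099) ≈ 0.0069337
Gain = 20 log₁₀(0.0069337) ≈ -43.18 dB

-43.2 dB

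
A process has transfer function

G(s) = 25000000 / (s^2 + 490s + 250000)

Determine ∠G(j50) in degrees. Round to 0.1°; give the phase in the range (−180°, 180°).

At s = jω = j50:
quadratic: (j50)² + 490·j50 + 250000 = 247500 + j24500 → |·| ≈ 2.4871e+05, ∠ ≈ 5.65°
∠G = 0.00° − 5.65° = -5.65°

-5.7°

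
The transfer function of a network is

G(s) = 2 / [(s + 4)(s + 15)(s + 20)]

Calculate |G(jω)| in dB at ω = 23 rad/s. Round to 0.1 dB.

At s = jω = j23:
pole (s+4): 4 + j23 → |·| = √(4²+23²) = √545 ≈ 23.345, ∠ = arctan(23/4) ≈ 80.13°
pole (s+15): 15 + j23 → |·| = √(15²+23²) = √754 ≈ 27.459, ∠ = arctan(23/15) ≈ 56.89°
pole (s+20): 20 + j23 → |·| = √(20²+23²) = √929 ≈ 30.48, ∠ = arctan(23/20) ≈ 48.99°
|G| = 2 / 19539 ≈ 0.00010236
Gain = 20 log₁₀(0.00010236) ≈ -79.80 dB

-79.8 dB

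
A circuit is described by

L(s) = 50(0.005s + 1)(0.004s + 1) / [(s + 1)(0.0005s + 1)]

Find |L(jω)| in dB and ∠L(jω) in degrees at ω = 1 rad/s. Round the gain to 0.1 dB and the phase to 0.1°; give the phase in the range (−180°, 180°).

At ω = 1 rad/s:
zero (1 + j1·0.005) = 1 + j0.005 → |·| ≈ 1, ∠ ≈ 0.29°
zero (1 + j1·0.004) = 1 + j0.004 → |·| ≈ 1, ∠ ≈ 0.23°
pole (1 + j1·1) = 1 + j1 → |·| ≈ 1.4142, ∠ ≈ 45.00°
pole (1 + j1·0.0005) = 1 + j0.0005 → |·| ≈ 1, ∠ ≈ 0.03°
|L| = 50 · 1 · 1 / (1.4142 · 1) ≈ 35.356
Gain = 20 log₁₀(35.356) ≈ 30.97 dB
∠L = (0.29° + 0.23°) − (45.00° + 0.03°) = -44.51°

31.0 dB, -44.5°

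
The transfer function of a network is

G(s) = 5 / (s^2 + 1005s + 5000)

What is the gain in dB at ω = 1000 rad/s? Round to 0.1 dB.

Substitute s = j1000:
Numerator: 5 = 5 + j0
Denominator: (j1000)^2 + 1005(j1000) + 5000 = -995000 + j1005000
|N| = √(5² + 0²) ≈ 5, ∠N ≈ 0.00°
|D| = √(995000² + 1005000²) ≈ 1.4142e+06, ∠D ≈ 134.71°
|G| = 5 / 1.4142e+06 ≈ 3.5356e-06
Gain = 20 log₁₀(3.5356e-06) ≈ -109.03 dB

-109.0 dB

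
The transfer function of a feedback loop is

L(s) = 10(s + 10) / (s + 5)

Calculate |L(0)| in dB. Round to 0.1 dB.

26.0 dB

L(0) = 10·10 / (5) = 20
20 log₁₀(20) ≈ 26.02 dB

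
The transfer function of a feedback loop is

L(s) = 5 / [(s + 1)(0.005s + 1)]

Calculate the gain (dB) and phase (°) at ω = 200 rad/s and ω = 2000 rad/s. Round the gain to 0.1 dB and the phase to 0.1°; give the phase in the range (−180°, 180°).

At ω = 200 rad/s:
pole (1 + j200·1) = 1 + j200 → |·| ≈ 200, ∠ ≈ 89.71°
pole (1 + j200·0.005) = 1 + j1 → |·| ≈ 1.4142, ∠ ≈ 45.00°
|L| = 5 · 1 / (200 · 1.4142) ≈ 0.017678
Gain = 20 log₁₀(0.017678) ≈ -35.05 dB
∠L = (0°) − (89.71° + 45.00°) = -134.71°

At ω = 2000 rad/s:
pole (1 + j2000·1) = 1 + j2000 → |·| ≈ 2000, ∠ ≈ 89.97°
pole (1 + j2000·0.005) = 1 + j10 → |·| ≈ 10.05, ∠ ≈ 84.29°
|L| = 5 · 1 / (2000 · 10.05) ≈ 0.00024876
Gain = 20 log₁₀(0.00024876) ≈ -72.08 dB
∠L = (0°) − (89.97° + 84.29°) = -174.26°

ω = 200: -35.1 dB, -134.7°; ω = 2000: -72.1 dB, -174.3°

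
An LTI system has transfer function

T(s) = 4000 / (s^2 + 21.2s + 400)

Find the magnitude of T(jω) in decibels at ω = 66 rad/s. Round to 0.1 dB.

-0.4 dB

At s = jω = j66:
quadratic: (j66)² + 21.2·j66 + 400 = -3956 + j1399.2 → |·| ≈ 4196.2, ∠ ≈ 160.52°
|T| = 4000 / 4196.2 ≈ 0.95324
Gain = 20 log₁₀(0.95324) ≈ -0.42 dB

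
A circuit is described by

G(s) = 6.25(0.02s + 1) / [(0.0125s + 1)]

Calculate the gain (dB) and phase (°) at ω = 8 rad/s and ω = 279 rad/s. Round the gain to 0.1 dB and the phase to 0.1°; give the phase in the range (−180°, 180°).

At ω = 8 rad/s:
zero (1 + j8·0.02) = 1 + j0.16 → |·| ≈ 1.0127, ∠ ≈ 9.09°
pole (1 + j8·0.0125) = 1 + j0.1 → |·| ≈ 1.005, ∠ ≈ 5.71°
|G| = 6.25 · 1.0127 / (1.005) ≈ 6.2979
Gain = 20 log₁₀(6.2979) ≈ 15.98 dB
∠G = (9.09°) − (5.71°) = 3.38°

At ω = 279 rad/s:
zero (1 + j279·0.02) = 1 + j5.58 → |·| ≈ 5.6689, ∠ ≈ 79.84°
pole (1 + j279·0.0125) = 1 + j3.4875 → |·| ≈ 3.628, ∠ ≈ 74.00°
|G| = 6.25 · 5.6689 / (3.628) ≈ 9.7659
Gain = 20 log₁₀(9.7659) ≈ 19.79 dB
∠G = (79.84°) − (74.00°) = 5.84°

ω = 8: 16.0 dB, 3.4°; ω = 279: 19.8 dB, 5.8°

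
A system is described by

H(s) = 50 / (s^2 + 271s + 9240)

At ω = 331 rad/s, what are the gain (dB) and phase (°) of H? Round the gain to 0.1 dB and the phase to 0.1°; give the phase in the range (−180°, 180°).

-68.6 dB, -138.2°

Substitute s = j331:
Numerator: 50 = 50 + j0
Denominator: (j331)^2 + 271(j331) + 9240 = -100321 + j89701
|N| = √(50² + 0²) ≈ 50, ∠N ≈ 0.00°
|D| = √(100321² + 89701²) ≈ 1.3458e+05, ∠D ≈ 138.20°
|H| = 50 / 1.3458e+05 ≈ 0.00037153
Gain = 20 log₁₀(0.00037153) ≈ -68.60 dB
∠H = 0.00° − 138.20° = -138.20°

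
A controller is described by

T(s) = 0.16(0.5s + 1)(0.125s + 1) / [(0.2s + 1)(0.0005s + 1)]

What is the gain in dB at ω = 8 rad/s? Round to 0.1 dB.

-6.1 dB

At ω = 8 rad/s:
zero (1 + j8·0.5) = 1 + j4 → |·| ≈ 4.1231, ∠ ≈ 75.96°
zero (1 + j8·0.125) = 1 + j1 → |·| ≈ 1.4142, ∠ ≈ 45.00°
pole (1 + j8·0.2) = 1 + j1.6 → |·| ≈ 1.8868, ∠ ≈ 57.99°
pole (1 + j8·0.0005) = 1 + j0.004 → |·| ≈ 1, ∠ ≈ 0.23°
|T| = 0.16 · 4.1231 · 1.4142 / (1.8868 · 1) ≈ 0.49446
Gain = 20 log₁₀(0.49446) ≈ -6.12 dB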